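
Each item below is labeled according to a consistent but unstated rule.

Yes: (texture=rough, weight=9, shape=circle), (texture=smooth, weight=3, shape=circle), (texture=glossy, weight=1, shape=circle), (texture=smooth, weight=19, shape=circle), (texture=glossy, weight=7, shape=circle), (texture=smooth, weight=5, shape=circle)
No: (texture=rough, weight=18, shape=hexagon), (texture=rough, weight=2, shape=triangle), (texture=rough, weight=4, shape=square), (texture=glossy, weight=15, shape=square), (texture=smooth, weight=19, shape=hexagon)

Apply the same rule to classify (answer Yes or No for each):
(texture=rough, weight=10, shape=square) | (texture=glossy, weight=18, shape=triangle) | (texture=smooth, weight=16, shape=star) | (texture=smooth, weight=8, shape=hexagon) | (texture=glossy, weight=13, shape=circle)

Every 'Yes' example satisfies: shape is circle. None of the 'No' examples do.
(texture=rough, weight=10, shape=square): No (shape is square). (texture=glossy, weight=18, shape=triangle): No (shape is triangle). (texture=smooth, weight=16, shape=star): No (shape is star). (texture=smooth, weight=8, shape=hexagon): No (shape is hexagon). (texture=glossy, weight=13, shape=circle): Yes (shape is circle).

No, No, No, No, Yes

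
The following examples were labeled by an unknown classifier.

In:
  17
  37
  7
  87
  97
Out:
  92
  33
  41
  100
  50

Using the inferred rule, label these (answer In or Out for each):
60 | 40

Out, Out

Every 'In' example satisfies: ends in digit 7. None of the 'Out' examples do.
60: last digit 0, does not fit → Out. 40: last digit 0, does not fit → Out.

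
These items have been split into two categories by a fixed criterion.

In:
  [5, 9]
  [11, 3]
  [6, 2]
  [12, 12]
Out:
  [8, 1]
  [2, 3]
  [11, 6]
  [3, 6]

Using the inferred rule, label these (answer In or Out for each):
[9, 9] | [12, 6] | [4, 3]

The distinguishing property — sum is even — holds for all the 'In' cases and none of the 'Out' cases.
[9, 9] → 9+9 = 18 → In.
[12, 6] → 12+6 = 18 → In.
[4, 3] → 4+3 = 7 → Out.

In, In, Out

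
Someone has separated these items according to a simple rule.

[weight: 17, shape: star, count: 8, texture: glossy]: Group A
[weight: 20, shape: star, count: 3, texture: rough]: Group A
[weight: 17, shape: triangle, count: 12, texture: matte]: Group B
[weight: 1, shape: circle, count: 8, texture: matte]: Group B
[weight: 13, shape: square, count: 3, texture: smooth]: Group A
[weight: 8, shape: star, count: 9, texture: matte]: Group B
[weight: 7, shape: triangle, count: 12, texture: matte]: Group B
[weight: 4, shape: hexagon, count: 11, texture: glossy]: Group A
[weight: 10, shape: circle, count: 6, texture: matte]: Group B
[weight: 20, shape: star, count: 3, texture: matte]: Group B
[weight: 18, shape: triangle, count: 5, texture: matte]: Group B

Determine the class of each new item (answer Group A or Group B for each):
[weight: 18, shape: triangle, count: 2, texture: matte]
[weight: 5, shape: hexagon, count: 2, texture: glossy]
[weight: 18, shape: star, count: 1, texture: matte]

Group B, Group A, Group B

Comparing the two groups points to one rule — texture is not matte.
[weight: 18, shape: triangle, count: 2, texture: matte] → texture is matte → Group B. [weight: 5, shape: hexagon, count: 2, texture: glossy] → texture is glossy → Group A. [weight: 18, shape: star, count: 1, texture: matte] → texture is matte → Group B.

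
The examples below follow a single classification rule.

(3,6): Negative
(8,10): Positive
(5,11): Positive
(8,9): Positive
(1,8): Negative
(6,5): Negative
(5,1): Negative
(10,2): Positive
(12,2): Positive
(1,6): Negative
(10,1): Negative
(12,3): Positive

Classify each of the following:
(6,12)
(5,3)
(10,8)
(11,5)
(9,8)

Positive, Negative, Positive, Positive, Positive

The common property of the 'Positive' items is: sum ≥ 12. No 'Negative' item has it.
(6,12): 6+12 = 18, passes → Positive. (5,3): 5+3 = 8, does not pass → Negative. (10,8): 10+8 = 18, passes → Positive. (11,5): 11+5 = 16, passes → Positive. (9,8): 9+8 = 17, passes → Positive.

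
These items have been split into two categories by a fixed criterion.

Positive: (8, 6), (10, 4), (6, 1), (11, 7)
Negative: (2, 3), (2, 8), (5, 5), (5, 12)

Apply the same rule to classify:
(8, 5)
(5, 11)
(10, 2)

Positive, Negative, Positive

The rule appears to be: first > second.
(8, 5): 8 > 5, qualifies → Positive. (5, 11): 5 < 11, fails the rule → Negative. (10, 2): 10 > 2, qualifies → Positive.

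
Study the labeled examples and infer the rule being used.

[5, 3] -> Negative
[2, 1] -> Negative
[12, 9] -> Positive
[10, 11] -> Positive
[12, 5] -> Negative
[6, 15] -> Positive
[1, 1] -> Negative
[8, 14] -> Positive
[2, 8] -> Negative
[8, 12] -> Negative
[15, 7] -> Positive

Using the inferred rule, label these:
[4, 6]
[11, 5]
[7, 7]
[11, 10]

Negative, Negative, Negative, Positive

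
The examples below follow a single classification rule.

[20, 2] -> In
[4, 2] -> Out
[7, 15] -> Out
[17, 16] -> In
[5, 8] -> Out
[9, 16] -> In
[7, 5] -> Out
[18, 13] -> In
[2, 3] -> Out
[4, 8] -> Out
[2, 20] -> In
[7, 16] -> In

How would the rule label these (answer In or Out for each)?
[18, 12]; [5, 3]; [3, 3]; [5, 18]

In, Out, Out, In

The rule appears to be: max ≥ 16.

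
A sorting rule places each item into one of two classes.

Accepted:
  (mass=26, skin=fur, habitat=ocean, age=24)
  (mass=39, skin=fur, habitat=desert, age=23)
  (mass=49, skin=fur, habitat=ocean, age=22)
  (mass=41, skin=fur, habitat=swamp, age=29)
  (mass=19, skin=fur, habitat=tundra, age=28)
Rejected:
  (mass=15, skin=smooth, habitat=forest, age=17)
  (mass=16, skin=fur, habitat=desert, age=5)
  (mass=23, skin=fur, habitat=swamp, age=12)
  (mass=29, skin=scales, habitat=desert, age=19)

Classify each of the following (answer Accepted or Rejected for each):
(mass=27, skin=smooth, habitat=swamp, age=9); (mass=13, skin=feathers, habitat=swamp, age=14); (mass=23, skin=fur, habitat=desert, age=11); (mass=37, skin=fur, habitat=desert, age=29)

Rejected, Rejected, Rejected, Accepted

Every 'Accepted' example satisfies: age ≥ 22. None of the 'Rejected' examples do.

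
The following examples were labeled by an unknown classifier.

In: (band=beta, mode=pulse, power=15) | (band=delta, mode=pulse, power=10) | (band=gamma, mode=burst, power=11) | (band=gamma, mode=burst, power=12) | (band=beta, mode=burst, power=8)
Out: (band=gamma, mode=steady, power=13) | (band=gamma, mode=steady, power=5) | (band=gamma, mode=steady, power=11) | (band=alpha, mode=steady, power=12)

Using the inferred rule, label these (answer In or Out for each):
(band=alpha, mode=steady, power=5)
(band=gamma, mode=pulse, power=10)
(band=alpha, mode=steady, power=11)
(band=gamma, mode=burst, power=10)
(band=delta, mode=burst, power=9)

Rule: mode is not steady. This holds for each 'In' example and fails for each 'Out' one.
(band=alpha, mode=steady, power=5) → mode is steady → Out. (band=gamma, mode=pulse, power=10) → mode is pulse → In. (band=alpha, mode=steady, power=11) → mode is steady → Out. (band=gamma, mode=burst, power=10) → mode is burst → In. (band=delta, mode=burst, power=9) → mode is burst → In.

Out, In, Out, In, In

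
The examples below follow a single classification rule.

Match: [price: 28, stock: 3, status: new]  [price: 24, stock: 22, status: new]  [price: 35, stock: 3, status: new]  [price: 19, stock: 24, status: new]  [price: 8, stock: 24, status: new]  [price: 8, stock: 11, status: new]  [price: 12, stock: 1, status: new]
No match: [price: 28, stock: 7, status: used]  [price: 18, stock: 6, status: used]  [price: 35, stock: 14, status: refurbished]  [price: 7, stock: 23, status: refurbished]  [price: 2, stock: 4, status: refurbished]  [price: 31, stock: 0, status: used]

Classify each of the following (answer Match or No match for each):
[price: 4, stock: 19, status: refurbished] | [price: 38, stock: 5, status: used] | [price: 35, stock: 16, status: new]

No match, No match, Match

Checking candidate rules against both groups, what survives is: status is new.
[price: 4, stock: 19, status: refurbished]: No match (status is refurbished).
[price: 38, stock: 5, status: used]: No match (status is used).
[price: 35, stock: 16, status: new]: Match (status is new).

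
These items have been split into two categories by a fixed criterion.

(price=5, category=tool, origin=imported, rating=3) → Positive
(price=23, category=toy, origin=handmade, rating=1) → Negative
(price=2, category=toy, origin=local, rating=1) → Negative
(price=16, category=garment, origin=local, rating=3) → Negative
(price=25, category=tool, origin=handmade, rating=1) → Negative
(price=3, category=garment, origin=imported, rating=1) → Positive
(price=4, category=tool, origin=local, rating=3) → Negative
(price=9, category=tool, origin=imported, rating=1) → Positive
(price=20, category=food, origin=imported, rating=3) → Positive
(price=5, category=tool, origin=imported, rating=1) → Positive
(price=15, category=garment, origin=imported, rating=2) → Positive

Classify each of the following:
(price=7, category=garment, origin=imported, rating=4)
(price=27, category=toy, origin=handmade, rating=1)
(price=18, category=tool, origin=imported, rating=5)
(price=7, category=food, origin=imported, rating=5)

Positive, Negative, Positive, Positive

One predicate separates the groups cleanly: origin is imported.
Positive: (price=7, category=garment, origin=imported, rating=4), since origin is imported. Negative: (price=27, category=toy, origin=handmade, rating=1), since origin is handmade. Positive: (price=18, category=tool, origin=imported, rating=5), since origin is imported. Positive: (price=7, category=food, origin=imported, rating=5), since origin is imported.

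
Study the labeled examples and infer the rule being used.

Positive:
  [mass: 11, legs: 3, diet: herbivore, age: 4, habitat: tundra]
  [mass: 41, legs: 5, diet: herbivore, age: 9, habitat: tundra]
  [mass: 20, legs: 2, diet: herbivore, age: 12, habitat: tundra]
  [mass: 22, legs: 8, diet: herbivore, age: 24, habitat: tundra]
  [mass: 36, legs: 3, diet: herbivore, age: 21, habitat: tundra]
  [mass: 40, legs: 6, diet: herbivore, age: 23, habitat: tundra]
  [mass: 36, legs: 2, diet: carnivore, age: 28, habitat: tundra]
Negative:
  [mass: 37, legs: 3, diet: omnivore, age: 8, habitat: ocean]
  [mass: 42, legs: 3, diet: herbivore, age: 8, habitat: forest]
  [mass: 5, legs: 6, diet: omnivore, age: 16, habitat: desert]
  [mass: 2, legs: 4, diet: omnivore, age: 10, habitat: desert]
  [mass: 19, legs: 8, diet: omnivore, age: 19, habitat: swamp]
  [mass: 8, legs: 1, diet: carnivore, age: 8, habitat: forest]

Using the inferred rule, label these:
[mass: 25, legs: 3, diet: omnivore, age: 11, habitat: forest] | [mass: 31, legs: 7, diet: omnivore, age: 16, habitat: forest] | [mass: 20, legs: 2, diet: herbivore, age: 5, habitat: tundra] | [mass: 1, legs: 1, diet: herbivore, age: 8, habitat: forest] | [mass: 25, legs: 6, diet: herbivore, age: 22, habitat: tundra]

Negative, Negative, Positive, Negative, Positive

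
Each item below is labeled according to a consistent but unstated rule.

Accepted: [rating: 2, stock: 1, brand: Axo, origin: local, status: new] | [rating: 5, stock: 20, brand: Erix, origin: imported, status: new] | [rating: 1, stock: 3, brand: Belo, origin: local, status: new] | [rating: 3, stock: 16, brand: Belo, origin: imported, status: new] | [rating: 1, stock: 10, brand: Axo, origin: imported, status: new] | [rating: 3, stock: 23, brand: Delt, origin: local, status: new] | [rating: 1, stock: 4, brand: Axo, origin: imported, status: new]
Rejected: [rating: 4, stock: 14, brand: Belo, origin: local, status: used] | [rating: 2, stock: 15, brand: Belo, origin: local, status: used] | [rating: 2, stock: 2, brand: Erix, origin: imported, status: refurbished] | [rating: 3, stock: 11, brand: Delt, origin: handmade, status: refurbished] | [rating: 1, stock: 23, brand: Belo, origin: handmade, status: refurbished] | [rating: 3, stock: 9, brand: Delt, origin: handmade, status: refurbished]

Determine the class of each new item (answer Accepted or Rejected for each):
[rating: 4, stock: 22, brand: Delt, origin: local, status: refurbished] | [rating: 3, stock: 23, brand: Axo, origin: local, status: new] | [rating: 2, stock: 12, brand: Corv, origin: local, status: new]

Rejected, Accepted, Accepted

All 'Accepted' examples share one property — status is new — and every 'Rejected' example lacks it.
[rating: 4, stock: 22, brand: Delt, origin: local, status: refurbished]: Rejected (status is refurbished). [rating: 3, stock: 23, brand: Axo, origin: local, status: new]: Accepted (status is new). [rating: 2, stock: 12, brand: Corv, origin: local, status: new]: Accepted (status is new).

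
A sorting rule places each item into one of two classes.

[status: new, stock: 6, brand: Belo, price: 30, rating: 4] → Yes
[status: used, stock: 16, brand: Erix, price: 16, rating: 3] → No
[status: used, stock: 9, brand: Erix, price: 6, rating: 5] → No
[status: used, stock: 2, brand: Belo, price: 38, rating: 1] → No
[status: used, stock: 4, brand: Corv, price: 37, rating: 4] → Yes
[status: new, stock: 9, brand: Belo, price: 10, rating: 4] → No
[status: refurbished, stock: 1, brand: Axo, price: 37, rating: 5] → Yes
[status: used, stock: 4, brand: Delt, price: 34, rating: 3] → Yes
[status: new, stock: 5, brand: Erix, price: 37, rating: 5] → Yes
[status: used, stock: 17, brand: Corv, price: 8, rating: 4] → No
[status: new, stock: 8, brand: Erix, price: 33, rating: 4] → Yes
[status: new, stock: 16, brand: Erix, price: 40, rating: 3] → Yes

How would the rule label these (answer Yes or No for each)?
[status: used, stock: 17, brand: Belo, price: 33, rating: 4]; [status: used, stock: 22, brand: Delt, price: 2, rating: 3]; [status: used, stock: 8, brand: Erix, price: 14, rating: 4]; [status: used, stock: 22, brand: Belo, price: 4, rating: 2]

Yes, No, No, No

'Yes' ⟺ rating ≥ 3 AND price ≥ 30.
[status: used, stock: 17, brand: Belo, price: 33, rating: 4]: rating = 4, price = 33 — fits, so Yes.
[status: used, stock: 22, brand: Delt, price: 2, rating: 3]: rating = 3, price = 2 — does not fit, so No.
[status: used, stock: 8, brand: Erix, price: 14, rating: 4]: rating = 4, price = 14 — does not fit, so No.
[status: used, stock: 22, brand: Belo, price: 4, rating: 2]: rating = 2, price = 4 — does not fit, so No.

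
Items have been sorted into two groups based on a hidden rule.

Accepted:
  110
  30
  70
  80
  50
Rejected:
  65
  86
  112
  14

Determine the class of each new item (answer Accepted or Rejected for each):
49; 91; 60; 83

Rule: multiple of 10. This holds for each 'Accepted' example and fails for each 'Rejected' one.
49 → 49 = 10·4 + 9 → Rejected. 91 → 91 = 10·9 + 1 → Rejected. 60 → 60 = 10·6 → Accepted. 83 → 83 = 10·8 + 3 → Rejected.

Rejected, Rejected, Accepted, Rejected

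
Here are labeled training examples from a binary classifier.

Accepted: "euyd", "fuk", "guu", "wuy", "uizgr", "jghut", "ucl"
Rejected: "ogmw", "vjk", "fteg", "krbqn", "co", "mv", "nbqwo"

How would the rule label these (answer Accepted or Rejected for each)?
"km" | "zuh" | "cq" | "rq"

The simplest hypothesis consistent with all the labels is: contains 'u'.
"km": Rejected (no 'u').
"zuh": Accepted (has 'u').
"cq": Rejected (no 'u').
"rq": Rejected (no 'u').

Rejected, Accepted, Rejected, Rejected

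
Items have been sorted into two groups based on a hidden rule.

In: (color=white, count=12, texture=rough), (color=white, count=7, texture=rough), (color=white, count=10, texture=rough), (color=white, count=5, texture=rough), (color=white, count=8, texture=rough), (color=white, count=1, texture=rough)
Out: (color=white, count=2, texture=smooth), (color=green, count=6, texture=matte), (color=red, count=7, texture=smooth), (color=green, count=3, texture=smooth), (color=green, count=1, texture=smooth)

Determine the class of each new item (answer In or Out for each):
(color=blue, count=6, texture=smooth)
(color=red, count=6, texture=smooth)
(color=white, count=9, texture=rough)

The distinguishing property — texture is rough — holds for all the 'In' cases and none of the 'Out' cases.
(color=blue, count=6, texture=smooth) — texture is smooth, hence Out. (color=red, count=6, texture=smooth) — texture is smooth, hence Out. (color=white, count=9, texture=rough) — texture is rough, hence In.

Out, Out, In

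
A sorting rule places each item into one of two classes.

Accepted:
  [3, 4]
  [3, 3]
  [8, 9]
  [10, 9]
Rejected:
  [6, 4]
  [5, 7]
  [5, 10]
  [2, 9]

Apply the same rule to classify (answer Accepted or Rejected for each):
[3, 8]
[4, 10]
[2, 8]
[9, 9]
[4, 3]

One predicate separates the groups cleanly: |first − second| ≤ 1.
Rejected: [3, 8], since |3−8| = 5. Rejected: [4, 10], since |4−10| = 6. Rejected: [2, 8], since |2−8| = 6. Accepted: [9, 9], since |9−9| = 0. Accepted: [4, 3], since |4−3| = 1.

Rejected, Rejected, Rejected, Accepted, Accepted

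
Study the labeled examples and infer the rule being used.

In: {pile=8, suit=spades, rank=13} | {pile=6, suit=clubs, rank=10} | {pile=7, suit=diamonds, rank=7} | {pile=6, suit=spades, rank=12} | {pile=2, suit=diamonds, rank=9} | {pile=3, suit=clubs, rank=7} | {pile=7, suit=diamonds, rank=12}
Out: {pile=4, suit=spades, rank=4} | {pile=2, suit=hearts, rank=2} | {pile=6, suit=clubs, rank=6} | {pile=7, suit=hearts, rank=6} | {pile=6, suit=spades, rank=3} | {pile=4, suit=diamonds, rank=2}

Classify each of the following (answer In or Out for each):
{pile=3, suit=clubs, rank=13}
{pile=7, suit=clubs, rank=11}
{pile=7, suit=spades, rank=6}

One predicate separates the groups cleanly: rank ≥ 7.

In, In, Out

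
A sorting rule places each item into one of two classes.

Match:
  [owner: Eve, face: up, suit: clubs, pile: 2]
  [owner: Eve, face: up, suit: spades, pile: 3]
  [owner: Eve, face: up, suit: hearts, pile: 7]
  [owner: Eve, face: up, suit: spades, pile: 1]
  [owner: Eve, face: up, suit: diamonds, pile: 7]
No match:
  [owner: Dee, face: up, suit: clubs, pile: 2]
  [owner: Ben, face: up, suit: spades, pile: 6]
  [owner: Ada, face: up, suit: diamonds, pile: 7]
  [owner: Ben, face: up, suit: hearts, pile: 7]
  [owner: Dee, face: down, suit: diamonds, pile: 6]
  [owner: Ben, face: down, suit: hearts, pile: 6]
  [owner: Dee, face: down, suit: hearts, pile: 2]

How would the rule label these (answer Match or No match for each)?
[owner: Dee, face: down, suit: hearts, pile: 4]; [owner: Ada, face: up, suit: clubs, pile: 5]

The pattern is that an item is 'Match' exactly when: owner is Eve.
No match: [owner: Dee, face: down, suit: hearts, pile: 4], since owner is Dee. No match: [owner: Ada, face: up, suit: clubs, pile: 5], since owner is Ada.

No match, No match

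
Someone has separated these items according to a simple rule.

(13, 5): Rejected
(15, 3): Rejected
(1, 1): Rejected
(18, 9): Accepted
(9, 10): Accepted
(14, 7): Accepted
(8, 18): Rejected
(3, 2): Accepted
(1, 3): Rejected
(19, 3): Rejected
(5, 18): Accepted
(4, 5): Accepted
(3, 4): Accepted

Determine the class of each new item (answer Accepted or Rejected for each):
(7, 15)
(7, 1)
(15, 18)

'Accepted' ⟺ sum is odd.
(7, 15) → 7+15 = 22 → Rejected.
(7, 1) → 7+1 = 8 → Rejected.
(15, 18) → 15+18 = 33 → Accepted.

Rejected, Rejected, Accepted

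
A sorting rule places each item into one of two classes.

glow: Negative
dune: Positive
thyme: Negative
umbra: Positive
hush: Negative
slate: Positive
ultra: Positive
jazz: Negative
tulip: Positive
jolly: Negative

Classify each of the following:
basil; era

Positive, Positive

'Positive' ⟺ has ≥ 2 vowels.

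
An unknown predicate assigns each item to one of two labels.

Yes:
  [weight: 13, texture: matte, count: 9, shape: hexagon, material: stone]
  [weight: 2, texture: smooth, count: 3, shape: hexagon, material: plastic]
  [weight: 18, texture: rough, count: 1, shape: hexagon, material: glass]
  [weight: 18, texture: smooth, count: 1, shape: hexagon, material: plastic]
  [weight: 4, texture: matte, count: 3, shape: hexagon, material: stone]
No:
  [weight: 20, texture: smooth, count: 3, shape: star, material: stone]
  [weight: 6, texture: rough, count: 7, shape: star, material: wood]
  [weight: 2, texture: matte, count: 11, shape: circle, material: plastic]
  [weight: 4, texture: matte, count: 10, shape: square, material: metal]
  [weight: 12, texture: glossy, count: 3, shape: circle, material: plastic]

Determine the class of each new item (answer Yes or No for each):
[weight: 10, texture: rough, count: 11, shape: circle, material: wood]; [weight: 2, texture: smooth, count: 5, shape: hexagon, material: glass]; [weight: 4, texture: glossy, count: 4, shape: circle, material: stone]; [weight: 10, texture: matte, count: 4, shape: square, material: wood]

No, Yes, No, No

A rule that fits every label: shape is hexagon — true of each 'Yes' example, false of each 'No' one.
[weight: 10, texture: rough, count: 11, shape: circle, material: wood]: No (shape is circle).
[weight: 2, texture: smooth, count: 5, shape: hexagon, material: glass]: Yes (shape is hexagon).
[weight: 4, texture: glossy, count: 4, shape: circle, material: stone]: No (shape is circle).
[weight: 10, texture: matte, count: 4, shape: square, material: wood]: No (shape is square).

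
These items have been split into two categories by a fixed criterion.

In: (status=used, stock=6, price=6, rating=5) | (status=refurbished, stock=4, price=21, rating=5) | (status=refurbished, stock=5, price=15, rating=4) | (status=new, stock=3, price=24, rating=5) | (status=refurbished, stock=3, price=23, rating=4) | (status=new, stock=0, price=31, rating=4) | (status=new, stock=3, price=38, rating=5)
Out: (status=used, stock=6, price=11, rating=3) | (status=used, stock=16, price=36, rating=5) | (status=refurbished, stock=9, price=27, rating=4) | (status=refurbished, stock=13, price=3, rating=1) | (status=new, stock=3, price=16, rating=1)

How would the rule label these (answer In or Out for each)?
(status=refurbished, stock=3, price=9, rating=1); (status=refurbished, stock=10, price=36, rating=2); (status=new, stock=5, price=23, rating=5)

Out, Out, In

One predicate separates the groups cleanly: rating ≥ 4 AND stock ≤ 6.
(status=refurbished, stock=3, price=9, rating=1) — rating = 1, stock = 3, hence Out.
(status=refurbished, stock=10, price=36, rating=2) — rating = 2, stock = 10, hence Out.
(status=new, stock=5, price=23, rating=5) — rating = 5, stock = 5, hence In.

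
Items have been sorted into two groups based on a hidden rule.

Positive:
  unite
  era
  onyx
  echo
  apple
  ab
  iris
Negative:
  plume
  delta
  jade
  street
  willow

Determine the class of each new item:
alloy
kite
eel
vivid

Positive, Negative, Positive, Negative

The rule appears to be: starts with a vowel.
alloy: Positive (starts with 'a').
kite: Negative (starts with 'k').
eel: Positive (starts with 'e').
vivid: Negative (starts with 'v').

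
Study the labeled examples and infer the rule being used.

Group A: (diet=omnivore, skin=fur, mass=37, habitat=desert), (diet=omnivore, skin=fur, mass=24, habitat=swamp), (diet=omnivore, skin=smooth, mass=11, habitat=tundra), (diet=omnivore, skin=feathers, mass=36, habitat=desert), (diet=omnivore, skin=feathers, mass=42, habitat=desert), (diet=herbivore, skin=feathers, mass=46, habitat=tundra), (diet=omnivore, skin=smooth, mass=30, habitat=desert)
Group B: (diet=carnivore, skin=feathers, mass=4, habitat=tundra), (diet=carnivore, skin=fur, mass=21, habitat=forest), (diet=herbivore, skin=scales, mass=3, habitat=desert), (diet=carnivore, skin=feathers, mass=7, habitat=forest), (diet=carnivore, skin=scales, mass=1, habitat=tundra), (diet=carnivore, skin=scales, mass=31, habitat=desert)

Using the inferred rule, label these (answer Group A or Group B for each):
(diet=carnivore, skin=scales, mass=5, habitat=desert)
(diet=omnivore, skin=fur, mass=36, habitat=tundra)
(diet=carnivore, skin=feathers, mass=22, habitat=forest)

All 'Group A' examples share one property — diet is omnivore OR mass = 46 — and every 'Group B' example lacks it.

Group B, Group A, Group B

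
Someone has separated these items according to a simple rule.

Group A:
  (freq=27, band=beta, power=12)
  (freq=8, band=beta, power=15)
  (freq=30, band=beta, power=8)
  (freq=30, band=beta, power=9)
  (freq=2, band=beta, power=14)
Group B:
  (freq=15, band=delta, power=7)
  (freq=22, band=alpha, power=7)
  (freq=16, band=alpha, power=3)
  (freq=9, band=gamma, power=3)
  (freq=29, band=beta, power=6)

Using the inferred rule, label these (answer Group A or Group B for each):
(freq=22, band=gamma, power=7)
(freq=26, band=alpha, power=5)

The simplest hypothesis consistent with all the labels is: power ≥ 8.
(freq=22, band=gamma, power=7) — power = 7, hence Group B. (freq=26, band=alpha, power=5) — power = 5, hence Group B.

Group B, Group B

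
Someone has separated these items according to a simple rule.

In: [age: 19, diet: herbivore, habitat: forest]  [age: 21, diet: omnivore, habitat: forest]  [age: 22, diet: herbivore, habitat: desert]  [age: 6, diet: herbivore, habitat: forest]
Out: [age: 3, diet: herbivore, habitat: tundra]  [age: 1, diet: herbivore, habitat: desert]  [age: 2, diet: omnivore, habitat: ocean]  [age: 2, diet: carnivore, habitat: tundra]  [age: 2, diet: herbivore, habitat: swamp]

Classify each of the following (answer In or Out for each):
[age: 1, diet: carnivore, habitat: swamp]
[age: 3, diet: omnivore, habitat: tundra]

The simplest hypothesis consistent with all the labels is: age ≥ 6.

Out, Out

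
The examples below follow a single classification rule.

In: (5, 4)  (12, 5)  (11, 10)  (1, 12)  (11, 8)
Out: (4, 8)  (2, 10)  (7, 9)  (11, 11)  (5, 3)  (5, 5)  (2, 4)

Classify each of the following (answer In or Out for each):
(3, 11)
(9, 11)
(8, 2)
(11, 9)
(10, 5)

Out, Out, Out, Out, In

One predicate separates the groups cleanly: sum is odd.
(3, 11): Out (3+11 = 14). (9, 11): Out (9+11 = 20). (8, 2): Out (8+2 = 10). (11, 9): Out (11+9 = 20). (10, 5): In (10+5 = 15).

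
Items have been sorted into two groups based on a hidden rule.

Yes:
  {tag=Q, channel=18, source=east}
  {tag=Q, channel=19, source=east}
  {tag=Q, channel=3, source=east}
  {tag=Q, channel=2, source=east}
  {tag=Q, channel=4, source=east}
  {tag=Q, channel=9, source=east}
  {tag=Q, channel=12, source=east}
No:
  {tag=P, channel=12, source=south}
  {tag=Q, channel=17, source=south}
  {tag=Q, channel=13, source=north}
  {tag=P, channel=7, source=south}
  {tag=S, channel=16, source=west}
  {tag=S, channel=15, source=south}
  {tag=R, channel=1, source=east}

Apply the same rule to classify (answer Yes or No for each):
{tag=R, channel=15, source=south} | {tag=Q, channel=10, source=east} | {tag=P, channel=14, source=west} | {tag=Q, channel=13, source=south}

Every 'Yes' example satisfies: source is east AND tag is Q. None of the 'No' examples do.
{tag=R, channel=15, source=south} — source is south, tag is R, hence No. {tag=Q, channel=10, source=east} — source is east, tag is Q, hence Yes. {tag=P, channel=14, source=west} — source is west, tag is P, hence No. {tag=Q, channel=13, source=south} — source is south, tag is Q, hence No.

No, Yes, No, No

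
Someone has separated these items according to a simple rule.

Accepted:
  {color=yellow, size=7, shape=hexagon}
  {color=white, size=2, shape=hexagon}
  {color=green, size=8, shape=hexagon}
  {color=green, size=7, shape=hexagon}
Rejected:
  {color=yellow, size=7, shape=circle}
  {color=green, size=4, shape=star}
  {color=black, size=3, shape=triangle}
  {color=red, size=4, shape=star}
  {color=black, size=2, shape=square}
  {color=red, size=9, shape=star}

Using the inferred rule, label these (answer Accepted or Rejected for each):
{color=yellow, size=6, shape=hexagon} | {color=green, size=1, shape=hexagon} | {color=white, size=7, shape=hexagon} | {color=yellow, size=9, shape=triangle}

Accepted, Accepted, Accepted, Rejected

The common property of the 'Accepted' items is: shape is hexagon. No 'Rejected' item has it.
{color=yellow, size=6, shape=hexagon} — shape is hexagon, hence Accepted. {color=green, size=1, shape=hexagon} — shape is hexagon, hence Accepted. {color=white, size=7, shape=hexagon} — shape is hexagon, hence Accepted. {color=yellow, size=9, shape=triangle} — shape is triangle, hence Rejected.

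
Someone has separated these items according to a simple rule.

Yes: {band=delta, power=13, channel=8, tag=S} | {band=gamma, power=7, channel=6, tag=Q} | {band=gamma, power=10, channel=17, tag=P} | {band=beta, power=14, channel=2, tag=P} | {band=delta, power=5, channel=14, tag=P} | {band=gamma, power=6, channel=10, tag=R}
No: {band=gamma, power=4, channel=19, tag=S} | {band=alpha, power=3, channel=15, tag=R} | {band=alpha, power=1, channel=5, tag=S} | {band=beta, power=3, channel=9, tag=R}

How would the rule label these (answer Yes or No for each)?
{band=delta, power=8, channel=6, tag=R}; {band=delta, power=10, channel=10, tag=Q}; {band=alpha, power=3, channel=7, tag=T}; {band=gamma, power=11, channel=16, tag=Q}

Yes, Yes, No, Yes

The rule appears to be: power ≥ 5.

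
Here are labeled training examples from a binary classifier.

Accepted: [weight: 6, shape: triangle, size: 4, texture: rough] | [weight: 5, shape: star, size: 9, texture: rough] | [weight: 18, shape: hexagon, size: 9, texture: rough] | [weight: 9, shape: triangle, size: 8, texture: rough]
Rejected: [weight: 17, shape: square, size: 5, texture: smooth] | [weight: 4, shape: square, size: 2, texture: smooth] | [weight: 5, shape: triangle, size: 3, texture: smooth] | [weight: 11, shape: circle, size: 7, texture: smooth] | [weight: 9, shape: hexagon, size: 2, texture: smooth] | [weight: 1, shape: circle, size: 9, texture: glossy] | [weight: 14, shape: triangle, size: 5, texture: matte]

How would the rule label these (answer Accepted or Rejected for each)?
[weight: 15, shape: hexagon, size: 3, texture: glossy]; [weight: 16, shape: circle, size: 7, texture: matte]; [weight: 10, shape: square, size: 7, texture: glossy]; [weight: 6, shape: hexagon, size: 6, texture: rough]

Rejected, Rejected, Rejected, Accepted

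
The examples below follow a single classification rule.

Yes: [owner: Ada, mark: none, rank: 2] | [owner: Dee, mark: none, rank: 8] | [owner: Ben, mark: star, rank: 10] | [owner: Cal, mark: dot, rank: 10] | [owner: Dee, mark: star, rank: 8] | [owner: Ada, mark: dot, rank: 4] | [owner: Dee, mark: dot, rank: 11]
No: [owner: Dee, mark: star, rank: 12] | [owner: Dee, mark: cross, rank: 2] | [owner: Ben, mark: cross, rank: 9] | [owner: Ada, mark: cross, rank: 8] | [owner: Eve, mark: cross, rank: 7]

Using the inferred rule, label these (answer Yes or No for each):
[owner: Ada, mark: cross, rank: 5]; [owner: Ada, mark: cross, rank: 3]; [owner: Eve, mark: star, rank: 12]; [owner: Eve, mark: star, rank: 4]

No, No, No, Yes

The pattern is that an item is 'Yes' exactly when: mark is not cross AND rank ≤ 11.
No: [owner: Ada, mark: cross, rank: 5], since mark is cross, rank = 5. No: [owner: Ada, mark: cross, rank: 3], since mark is cross, rank = 3. No: [owner: Eve, mark: star, rank: 12], since mark is star, rank = 12. Yes: [owner: Eve, mark: star, rank: 4], since mark is star, rank = 4.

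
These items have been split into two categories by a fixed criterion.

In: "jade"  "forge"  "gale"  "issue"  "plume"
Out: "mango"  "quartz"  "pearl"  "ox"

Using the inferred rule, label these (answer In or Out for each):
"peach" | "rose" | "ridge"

The rule appears to be: ends with 'e'.
"peach": Out (ends with 'h').
"rose": In (ends with 'e').
"ridge": In (ends with 'e').

Out, In, In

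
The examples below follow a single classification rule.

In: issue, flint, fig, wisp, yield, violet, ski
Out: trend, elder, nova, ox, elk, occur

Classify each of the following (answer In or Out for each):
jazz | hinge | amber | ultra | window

Out, In, Out, Out, In

Rule: contains 'i'. This holds for each 'In' example and fails for each 'Out' one.
jazz: Out (no 'i').
hinge: In (has 'i').
amber: Out (no 'i').
ultra: Out (no 'i').
window: In (has 'i').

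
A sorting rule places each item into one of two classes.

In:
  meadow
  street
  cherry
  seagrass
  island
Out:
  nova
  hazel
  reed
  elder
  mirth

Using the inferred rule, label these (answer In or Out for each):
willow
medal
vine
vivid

A rule that fits every label: length ≥ 6 — true of each 'In' example, false of each 'Out' one.
willow: In (length 6). medal: Out (length 5). vine: Out (length 4). vivid: Out (length 5).

In, Out, Out, Out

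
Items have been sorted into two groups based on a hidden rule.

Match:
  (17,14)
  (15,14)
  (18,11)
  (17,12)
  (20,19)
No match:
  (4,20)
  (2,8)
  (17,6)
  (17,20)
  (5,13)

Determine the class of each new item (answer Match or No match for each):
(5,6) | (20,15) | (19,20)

A rule that fits every label: first > second AND sum ≥ 24 — true of each 'Match' example, false of each 'No match' one.
(5,6): 5 < 6, 5+6 = 11, doesn't qualify → No match.
(20,15): 20 > 15, 20+15 = 35, checks out → Match.
(19,20): 19 < 20, 19+20 = 39, doesn't qualify → No match.

No match, Match, No match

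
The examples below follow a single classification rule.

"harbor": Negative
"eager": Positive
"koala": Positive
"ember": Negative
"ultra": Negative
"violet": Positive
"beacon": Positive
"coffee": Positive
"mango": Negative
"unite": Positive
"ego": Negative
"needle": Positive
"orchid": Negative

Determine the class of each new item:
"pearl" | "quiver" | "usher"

Negative, Positive, Negative

'Positive' ⟺ has ≥ 3 vowels.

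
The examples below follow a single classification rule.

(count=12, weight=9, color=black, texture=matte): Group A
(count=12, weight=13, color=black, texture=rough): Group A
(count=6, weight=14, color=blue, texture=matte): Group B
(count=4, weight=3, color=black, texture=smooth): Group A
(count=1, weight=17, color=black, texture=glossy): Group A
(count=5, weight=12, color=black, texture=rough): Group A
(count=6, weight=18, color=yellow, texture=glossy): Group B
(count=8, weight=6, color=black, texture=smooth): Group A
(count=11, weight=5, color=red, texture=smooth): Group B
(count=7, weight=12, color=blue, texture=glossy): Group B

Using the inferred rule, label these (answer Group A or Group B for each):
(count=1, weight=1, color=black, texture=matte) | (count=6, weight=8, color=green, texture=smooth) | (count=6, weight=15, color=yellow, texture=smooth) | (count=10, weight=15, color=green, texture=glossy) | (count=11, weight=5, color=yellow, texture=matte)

Group A, Group B, Group B, Group B, Group B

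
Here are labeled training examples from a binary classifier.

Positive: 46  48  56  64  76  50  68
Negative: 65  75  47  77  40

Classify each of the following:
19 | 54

The classifier is using: even AND at least 46.
Negative: 19, since 19 is odd, 19 < 46. Positive: 54, since 54 is even, 54 ≥ 46.

Negative, Positive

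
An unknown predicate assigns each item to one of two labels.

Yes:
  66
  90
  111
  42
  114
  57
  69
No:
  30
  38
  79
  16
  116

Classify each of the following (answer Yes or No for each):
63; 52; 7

Yes, No, No

The common property of the 'Yes' items is: multiple of 3 AND at least 38. No 'No' item has it.
63: 63 = 3·21, 63 ≥ 38, passes → Yes.
52: 52 = 3·17 + 1, 52 ≥ 38, doesn't qualify → No.
7: 7 = 3·2 + 1, 7 < 38, doesn't qualify → No.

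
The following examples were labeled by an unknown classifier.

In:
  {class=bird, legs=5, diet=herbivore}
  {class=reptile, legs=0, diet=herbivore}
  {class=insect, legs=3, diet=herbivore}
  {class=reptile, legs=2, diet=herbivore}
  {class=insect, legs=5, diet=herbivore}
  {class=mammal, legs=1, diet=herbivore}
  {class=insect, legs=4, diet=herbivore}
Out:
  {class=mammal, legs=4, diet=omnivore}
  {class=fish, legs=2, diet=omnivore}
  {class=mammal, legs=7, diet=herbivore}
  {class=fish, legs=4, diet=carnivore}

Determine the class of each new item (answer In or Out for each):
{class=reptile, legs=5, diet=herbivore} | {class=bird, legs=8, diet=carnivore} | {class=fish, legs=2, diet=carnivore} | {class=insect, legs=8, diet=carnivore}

The classifier is using: diet is herbivore AND legs ≤ 5.
{class=reptile, legs=5, diet=herbivore} — diet is herbivore, legs = 5, hence In. {class=bird, legs=8, diet=carnivore} — diet is carnivore, legs = 8, hence Out. {class=fish, legs=2, diet=carnivore} — diet is carnivore, legs = 2, hence Out. {class=insect, legs=8, diet=carnivore} — diet is carnivore, legs = 8, hence Out.

In, Out, Out, Out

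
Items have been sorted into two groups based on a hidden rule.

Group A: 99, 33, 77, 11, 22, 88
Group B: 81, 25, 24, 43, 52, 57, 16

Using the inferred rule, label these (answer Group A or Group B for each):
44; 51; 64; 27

Group A, Group B, Group B, Group B

A rule that fits every label: multiple of 11 — true of each 'Group A' example, false of each 'Group B' one.
44 → 44 = 11·4 → Group A.
51 → 51 = 11·4 + 7 → Group B.
64 → 64 = 11·5 + 9 → Group B.
27 → 27 = 11·2 + 5 → Group B.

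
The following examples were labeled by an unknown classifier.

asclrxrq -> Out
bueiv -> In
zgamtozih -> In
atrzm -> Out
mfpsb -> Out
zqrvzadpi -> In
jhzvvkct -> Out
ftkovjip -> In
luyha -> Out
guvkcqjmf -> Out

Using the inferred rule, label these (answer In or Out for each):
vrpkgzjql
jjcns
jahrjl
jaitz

The classifier is using: contains 'i'.
vrpkgzjql: no 'i', lacks this property → Out. jjcns: no 'i', lacks this property → Out. jahrjl: no 'i', lacks this property → Out. jaitz: has 'i', fits → In.

Out, Out, Out, In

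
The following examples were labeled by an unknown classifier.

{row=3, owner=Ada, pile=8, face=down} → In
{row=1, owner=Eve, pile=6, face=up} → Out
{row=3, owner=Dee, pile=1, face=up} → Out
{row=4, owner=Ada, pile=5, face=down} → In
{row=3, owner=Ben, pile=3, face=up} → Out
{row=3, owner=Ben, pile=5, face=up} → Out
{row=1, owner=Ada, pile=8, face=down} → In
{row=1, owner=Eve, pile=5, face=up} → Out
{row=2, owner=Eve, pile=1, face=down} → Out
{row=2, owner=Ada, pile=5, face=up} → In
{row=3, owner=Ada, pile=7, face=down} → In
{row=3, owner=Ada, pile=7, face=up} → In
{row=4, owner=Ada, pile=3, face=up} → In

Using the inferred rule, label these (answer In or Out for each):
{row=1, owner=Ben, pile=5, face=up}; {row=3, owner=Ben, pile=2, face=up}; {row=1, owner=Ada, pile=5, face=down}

The distinguishing property — owner is Ada — holds for all the 'In' cases and none of the 'Out' cases.
Out: {row=1, owner=Ben, pile=5, face=up}, since owner is Ben. Out: {row=3, owner=Ben, pile=2, face=up}, since owner is Ben. In: {row=1, owner=Ada, pile=5, face=down}, since owner is Ada.

Out, Out, In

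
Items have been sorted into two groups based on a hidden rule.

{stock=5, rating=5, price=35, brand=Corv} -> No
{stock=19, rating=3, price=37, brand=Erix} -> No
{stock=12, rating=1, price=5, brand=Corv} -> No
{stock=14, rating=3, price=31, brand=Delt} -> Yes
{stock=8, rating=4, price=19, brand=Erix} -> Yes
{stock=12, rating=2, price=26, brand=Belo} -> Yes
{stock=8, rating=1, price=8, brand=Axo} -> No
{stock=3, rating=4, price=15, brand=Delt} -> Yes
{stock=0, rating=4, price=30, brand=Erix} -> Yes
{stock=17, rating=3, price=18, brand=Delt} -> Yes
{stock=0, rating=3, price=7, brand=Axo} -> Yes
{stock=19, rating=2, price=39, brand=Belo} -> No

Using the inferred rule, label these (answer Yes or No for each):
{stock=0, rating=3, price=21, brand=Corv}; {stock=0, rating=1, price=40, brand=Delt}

Yes, No

All 'Yes' examples share one property — rating ≥ 2 AND price ≤ 31 — and every 'No' example lacks it.
Yes: {stock=0, rating=3, price=21, brand=Corv}, since rating = 3, price = 21.
No: {stock=0, rating=1, price=40, brand=Delt}, since rating = 1, price = 40.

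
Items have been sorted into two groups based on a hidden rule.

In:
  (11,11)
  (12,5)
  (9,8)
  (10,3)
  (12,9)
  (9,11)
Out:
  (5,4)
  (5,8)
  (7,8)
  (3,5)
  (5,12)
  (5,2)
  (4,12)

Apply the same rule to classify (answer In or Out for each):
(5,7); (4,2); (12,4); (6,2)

Out, Out, In, Out

All 'In' examples share one property — first ≥ 8 — and every 'Out' example lacks it.
(5,7) → first 5 → Out. (4,2) → first 4 → Out. (12,4) → first 12 → In. (6,2) → first 6 → Out.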